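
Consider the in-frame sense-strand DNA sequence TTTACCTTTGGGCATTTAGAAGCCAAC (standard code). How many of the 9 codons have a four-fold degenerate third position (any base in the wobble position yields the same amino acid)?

3

Codon 1 TTT (Phe): third position 2-fold.
Codon 2 ACC (Thr): third position 4-fold.
Codon 3 TTT (Phe): third position 2-fold.
Codon 4 GGG (Gly): third position 4-fold.
Codon 5 CAT (His): third position 2-fold.
Codon 6 TTA (Leu): third position 2-fold.
Codon 7 GAA (Glu): third position 2-fold.
Codon 8 GCC (Ala): third position 4-fold.
Codon 9 AAC (Asn): third position 2-fold.
Four-fold degenerate third positions: 3.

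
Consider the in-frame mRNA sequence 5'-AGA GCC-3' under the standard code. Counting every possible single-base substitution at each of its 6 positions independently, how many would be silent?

5

Codon 1 (AGA, Arg): 2 synonymous substitutions.
Codon 2 (GCC, Ala): 3 synonymous substitutions.
Total: 2 + 3 = 5.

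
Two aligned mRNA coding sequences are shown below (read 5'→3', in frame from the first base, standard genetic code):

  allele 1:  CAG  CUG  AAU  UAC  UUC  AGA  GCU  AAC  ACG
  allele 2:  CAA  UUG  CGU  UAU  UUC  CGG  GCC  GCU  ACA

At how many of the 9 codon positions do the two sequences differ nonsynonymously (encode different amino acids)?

2

Codon 1: CAG Gln / CAA Gln — synonymous.
Codon 2: CUG Leu / UUG Leu — synonymous.
Codon 3: AAU Asn / CGU Arg — nonsynonymous.
Codon 4: UAC Tyr / UAU Tyr — synonymous.
Codon 5: UUC Phe / UUC Phe — identical.
Codon 6: AGA Arg / CGG Arg — synonymous.
Codon 7: GCU Ala / GCC Ala — synonymous.
Codon 8: AAC Asn / GCU Ala — nonsynonymous.
Codon 9: ACG Thr / ACA Thr — synonymous.
Nonsynonymous differences: 2.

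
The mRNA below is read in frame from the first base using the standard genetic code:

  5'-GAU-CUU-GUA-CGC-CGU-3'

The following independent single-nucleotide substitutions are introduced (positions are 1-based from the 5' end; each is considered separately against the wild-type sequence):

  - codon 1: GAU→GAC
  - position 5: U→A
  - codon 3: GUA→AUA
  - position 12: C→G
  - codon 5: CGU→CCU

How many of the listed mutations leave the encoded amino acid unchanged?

Codon 1: GAU (Asp) → GAC (Asp) — synonymous.
Codon 2: CUU (Leu) → CAU (His) — missense.
Codon 3: GUA (Val) → AUA (Ile) — missense.
Codon 4: CGC (Arg) → CGG (Arg) — synonymous.
Codon 5: CGU (Arg) → CCU (Pro) — missense.
Synonymous: 2 of 5.

2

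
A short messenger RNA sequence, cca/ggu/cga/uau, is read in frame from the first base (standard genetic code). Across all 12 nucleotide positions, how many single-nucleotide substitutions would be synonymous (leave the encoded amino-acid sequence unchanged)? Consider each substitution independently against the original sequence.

11

Codon 1 (CCA, Pro): 3 synonymous substitutions.
Codon 2 (GGU, Gly): 3 synonymous substitutions.
Codon 3 (CGA, Arg): 4 synonymous substitutions.
Codon 4 (UAU, Tyr): 1 synonymous substitution.
Total: 3 + 3 + 4 + 1 = 11.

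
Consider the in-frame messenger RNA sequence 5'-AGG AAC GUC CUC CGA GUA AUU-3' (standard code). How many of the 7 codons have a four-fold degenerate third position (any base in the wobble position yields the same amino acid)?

4

Codon 1 AGG (Arg): third position 2-fold.
Codon 2 AAC (Asn): third position 2-fold.
Codon 3 GUC (Val): third position 4-fold.
Codon 4 CUC (Leu): third position 4-fold.
Codon 5 CGA (Arg): third position 4-fold.
Codon 6 GUA (Val): third position 4-fold.
Codon 7 AUU (Ile): third position 3-fold.
Four-fold degenerate third positions: 4.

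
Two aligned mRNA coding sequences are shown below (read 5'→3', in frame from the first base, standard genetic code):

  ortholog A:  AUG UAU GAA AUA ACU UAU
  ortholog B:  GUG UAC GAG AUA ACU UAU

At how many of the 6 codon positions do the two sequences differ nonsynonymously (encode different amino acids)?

1

Codon 1: AUG Met / GUG Val — nonsynonymous.
Codon 2: UAU Tyr / UAC Tyr — synonymous.
Codon 3: GAA Glu / GAG Glu — synonymous.
Codon 4: AUA Ile / AUA Ile — identical.
Codon 5: ACU Thr / ACU Thr — identical.
Codon 6: UAU Tyr / UAU Tyr — identical.
Nonsynonymous differences: 1.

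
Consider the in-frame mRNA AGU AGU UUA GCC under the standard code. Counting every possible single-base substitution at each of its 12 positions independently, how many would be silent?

7

Codon 1 (AGU, Ser): 1 synonymous substitution.
Codon 2 (AGU, Ser): 1 synonymous substitution.
Codon 3 (UUA, Leu): 2 synonymous substitutions.
Codon 4 (GCC, Ala): 3 synonymous substitutions.
Total: 1 + 1 + 2 + 3 = 7.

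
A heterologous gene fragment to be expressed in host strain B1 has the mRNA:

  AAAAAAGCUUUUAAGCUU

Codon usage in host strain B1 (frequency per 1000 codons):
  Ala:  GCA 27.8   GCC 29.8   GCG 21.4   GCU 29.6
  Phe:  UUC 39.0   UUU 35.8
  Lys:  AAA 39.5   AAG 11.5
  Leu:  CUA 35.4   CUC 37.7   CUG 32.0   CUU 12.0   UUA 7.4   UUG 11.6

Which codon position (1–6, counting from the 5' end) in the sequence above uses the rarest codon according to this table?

Codon 1 AAA (Lys): 39.5 per 1000.
Codon 2 AAA (Lys): 39.5 per 1000.
Codon 3 GCU (Ala): 29.6 per 1000.
Codon 4 UUU (Phe): 35.8 per 1000.
Codon 5 AAG (Lys): 11.5 per 1000.
Codon 6 CUU (Leu): 12.0 per 1000.
Lowest frequency is 11.5 at codon 5.

5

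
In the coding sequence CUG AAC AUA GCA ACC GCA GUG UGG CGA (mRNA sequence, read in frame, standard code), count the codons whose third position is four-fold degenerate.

6

Codon 1 CUG (Leu): third position 4-fold.
Codon 2 AAC (Asn): third position 2-fold.
Codon 3 AUA (Ile): third position 3-fold.
Codon 4 GCA (Ala): third position 4-fold.
Codon 5 ACC (Thr): third position 4-fold.
Codon 6 GCA (Ala): third position 4-fold.
Codon 7 GUG (Val): third position 4-fold.
Codon 8 UGG (Trp): third position 1-fold.
Codon 9 CGA (Arg): third position 4-fold.
Four-fold degenerate third positions: 6.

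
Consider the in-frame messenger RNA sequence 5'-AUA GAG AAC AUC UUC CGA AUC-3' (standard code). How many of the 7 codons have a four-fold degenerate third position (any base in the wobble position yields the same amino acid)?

Codon 1 AUA (Ile): third position 3-fold.
Codon 2 GAG (Glu): third position 2-fold.
Codon 3 AAC (Asn): third position 2-fold.
Codon 4 AUC (Ile): third position 3-fold.
Codon 5 UUC (Phe): third position 2-fold.
Codon 6 CGA (Arg): third position 4-fold.
Codon 7 AUC (Ile): third position 3-fold.
Four-fold degenerate third positions: 1.

1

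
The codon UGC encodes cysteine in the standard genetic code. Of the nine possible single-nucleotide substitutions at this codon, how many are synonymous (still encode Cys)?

1

Position 1: none → 0 synonymous.
Position 2: none → 0 synonymous.
Position 3: UGU → 1 synonymous.
Total: 0 + 0 + 1 = 1.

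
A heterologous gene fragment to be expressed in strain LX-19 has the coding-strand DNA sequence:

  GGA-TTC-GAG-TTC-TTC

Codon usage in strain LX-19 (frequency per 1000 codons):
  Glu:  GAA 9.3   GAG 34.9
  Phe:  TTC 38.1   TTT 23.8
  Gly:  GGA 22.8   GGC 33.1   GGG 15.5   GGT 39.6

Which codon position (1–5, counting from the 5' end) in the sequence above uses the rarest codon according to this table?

1

Codon 1 GGA (Gly): 22.8 per 1000.
Codon 2 TTC (Phe): 38.1 per 1000.
Codon 3 GAG (Glu): 34.9 per 1000.
Codon 4 TTC (Phe): 38.1 per 1000.
Codon 5 TTC (Phe): 38.1 per 1000.
Lowest frequency is 22.8 at codon 1.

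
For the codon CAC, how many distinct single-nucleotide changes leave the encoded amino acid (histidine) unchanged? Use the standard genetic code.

Position 1: none → 0 synonymous.
Position 2: none → 0 synonymous.
Position 3: CAU → 1 synonymous.
Total: 0 + 0 + 1 = 1.

1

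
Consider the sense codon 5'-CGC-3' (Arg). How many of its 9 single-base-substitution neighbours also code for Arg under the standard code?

Position 1: none → 0 synonymous.
Position 2: none → 0 synonymous.
Position 3: CGT, CGA, CGG → 3 synonymous.
Total: 0 + 0 + 3 = 3.

3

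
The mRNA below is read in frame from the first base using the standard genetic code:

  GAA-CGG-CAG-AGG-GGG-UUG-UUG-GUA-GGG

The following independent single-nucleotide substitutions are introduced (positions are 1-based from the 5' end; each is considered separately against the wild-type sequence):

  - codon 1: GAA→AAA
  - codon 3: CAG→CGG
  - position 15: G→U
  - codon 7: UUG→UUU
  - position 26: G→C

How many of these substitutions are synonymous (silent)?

1

Codon 1: GAA (Glu) → AAA (Lys) — missense.
Codon 3: CAG (Gln) → CGG (Arg) — missense.
Codon 5: GGG (Gly) → GGU (Gly) — synonymous.
Codon 7: UUG (Leu) → UUU (Phe) — missense.
Codon 9: GGG (Gly) → GCG (Ala) — missense.
Synonymous: 1 of 5.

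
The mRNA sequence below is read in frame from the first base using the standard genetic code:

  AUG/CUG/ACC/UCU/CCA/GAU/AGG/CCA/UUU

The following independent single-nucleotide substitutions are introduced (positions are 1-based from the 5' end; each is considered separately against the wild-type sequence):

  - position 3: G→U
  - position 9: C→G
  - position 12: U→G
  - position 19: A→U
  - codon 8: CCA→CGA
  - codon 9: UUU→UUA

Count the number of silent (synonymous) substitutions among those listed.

2

Codon 1: AUG (Met) → AUU (Ile) — missense.
Codon 3: ACC (Thr) → ACG (Thr) — synonymous.
Codon 4: UCU (Ser) → UCG (Ser) — synonymous.
Codon 7: AGG (Arg) → UGG (Trp) — missense.
Codon 8: CCA (Pro) → CGA (Arg) — missense.
Codon 9: UUU (Phe) → UUA (Leu) — missense.
Synonymous: 2 of 6.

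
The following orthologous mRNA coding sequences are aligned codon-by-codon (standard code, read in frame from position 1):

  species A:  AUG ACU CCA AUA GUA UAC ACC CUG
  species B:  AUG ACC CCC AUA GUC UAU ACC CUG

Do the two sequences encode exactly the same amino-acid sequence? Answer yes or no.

Codon 1: AUG Met / AUG Met — identical.
Codon 2: ACU Thr / ACC Thr — synonymous.
Codon 3: CCA Pro / CCC Pro — synonymous.
Codon 4: AUA Ile / AUA Ile — identical.
Codon 5: GUA Val / GUC Val — synonymous.
Codon 6: UAC Tyr / UAU Tyr — synonymous.
Codon 7: ACC Thr / ACC Thr — identical.
Codon 8: CUG Leu / CUG Leu — identical.
Nonsynonymous differences: 0 → same protein.

yes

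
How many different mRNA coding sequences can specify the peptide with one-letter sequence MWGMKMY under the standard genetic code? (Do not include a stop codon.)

16

Met: 1 codon.
Trp: 1 codon.
Gly: 4 codons.
Met: 1 codon.
Lys: 2 codons.
Met: 1 codon.
Tyr: 2 codons.
1 × 1 × 4 × 1 × 2 × 1 × 2 = 16.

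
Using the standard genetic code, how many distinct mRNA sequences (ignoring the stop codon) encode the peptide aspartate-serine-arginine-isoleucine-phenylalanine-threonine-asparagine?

3456

Asp: 2 codons.
Ser: 6 codons.
Arg: 6 codons.
Ile: 3 codons.
Phe: 2 codons.
Thr: 4 codons.
Asn: 2 codons.
2 × 6 × 6 × 3 × 2 × 4 × 2 = 3456.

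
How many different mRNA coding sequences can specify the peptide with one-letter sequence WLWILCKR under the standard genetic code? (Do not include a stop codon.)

2592

Trp: 1 codon.
Leu: 6 codons.
Trp: 1 codon.
Ile: 3 codons.
Leu: 6 codons.
Cys: 2 codons.
Lys: 2 codons.
Arg: 6 codons.
1 × 6 × 1 × 3 × 6 × 2 × 2 × 6 = 2592.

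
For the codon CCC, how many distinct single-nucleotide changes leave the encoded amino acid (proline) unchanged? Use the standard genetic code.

Position 1: none → 0 synonymous.
Position 2: none → 0 synonymous.
Position 3: CCT, CCA, CCG → 3 synonymous.
Total: 0 + 0 + 3 = 3.

3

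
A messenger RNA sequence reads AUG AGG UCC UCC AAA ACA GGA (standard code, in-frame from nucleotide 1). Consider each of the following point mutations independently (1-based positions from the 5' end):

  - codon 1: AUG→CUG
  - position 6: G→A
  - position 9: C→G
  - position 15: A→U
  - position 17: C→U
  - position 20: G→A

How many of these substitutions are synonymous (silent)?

2

Codon 1: AUG (Met) → CUG (Leu) — missense.
Codon 2: AGG (Arg) → AGA (Arg) — synonymous.
Codon 3: UCC (Ser) → UCG (Ser) — synonymous.
Codon 5: AAA (Lys) → AAU (Asn) — missense.
Codon 6: ACA (Thr) → AUA (Ile) — missense.
Codon 7: GGA (Gly) → GAA (Glu) — missense.
Synonymous: 2 of 6.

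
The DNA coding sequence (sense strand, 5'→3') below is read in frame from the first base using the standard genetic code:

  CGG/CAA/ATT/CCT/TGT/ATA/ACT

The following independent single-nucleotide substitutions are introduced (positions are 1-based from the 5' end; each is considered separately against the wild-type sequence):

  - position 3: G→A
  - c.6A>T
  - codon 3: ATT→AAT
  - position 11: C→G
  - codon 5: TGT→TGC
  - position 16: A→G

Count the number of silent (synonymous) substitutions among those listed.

Codon 1: CGG (Arg) → CGA (Arg) — synonymous.
Codon 2: CAA (Gln) → CAT (His) — missense.
Codon 3: ATT (Ile) → AAT (Asn) — missense.
Codon 4: CCT (Pro) → CGT (Arg) — missense.
Codon 5: TGT (Cys) → TGC (Cys) — synonymous.
Codon 6: ATA (Ile) → GTA (Val) — missense.
Synonymous: 2 of 6.

2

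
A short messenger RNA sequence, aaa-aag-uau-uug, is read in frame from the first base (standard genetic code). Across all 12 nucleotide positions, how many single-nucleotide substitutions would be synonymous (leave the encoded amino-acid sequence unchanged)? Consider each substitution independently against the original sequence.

5

Codon 1 (AAA, Lys): 1 synonymous substitution.
Codon 2 (AAG, Lys): 1 synonymous substitution.
Codon 3 (UAU, Tyr): 1 synonymous substitution.
Codon 4 (UUG, Leu): 2 synonymous substitutions.
Total: 1 + 1 + 1 + 2 = 5.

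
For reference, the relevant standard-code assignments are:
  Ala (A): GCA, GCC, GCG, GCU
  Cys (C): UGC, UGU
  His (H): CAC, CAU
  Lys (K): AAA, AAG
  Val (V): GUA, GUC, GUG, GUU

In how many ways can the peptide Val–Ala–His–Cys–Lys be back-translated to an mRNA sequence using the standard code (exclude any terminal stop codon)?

128

Val: 4 codons.
Ala: 4 codons.
His: 2 codons.
Cys: 2 codons.
Lys: 2 codons.
4 × 4 × 2 × 2 × 2 = 128.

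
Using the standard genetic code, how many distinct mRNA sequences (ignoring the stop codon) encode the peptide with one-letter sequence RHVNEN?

Arg: 6 codons.
His: 2 codons.
Val: 4 codons.
Asn: 2 codons.
Glu: 2 codons.
Asn: 2 codons.
6 × 2 × 4 × 2 × 2 × 2 = 384.

384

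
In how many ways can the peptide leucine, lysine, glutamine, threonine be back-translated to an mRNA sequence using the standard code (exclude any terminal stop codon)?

Leu: 6 codons.
Lys: 2 codons.
Gln: 2 codons.
Thr: 4 codons.
6 × 2 × 2 × 4 = 96.

96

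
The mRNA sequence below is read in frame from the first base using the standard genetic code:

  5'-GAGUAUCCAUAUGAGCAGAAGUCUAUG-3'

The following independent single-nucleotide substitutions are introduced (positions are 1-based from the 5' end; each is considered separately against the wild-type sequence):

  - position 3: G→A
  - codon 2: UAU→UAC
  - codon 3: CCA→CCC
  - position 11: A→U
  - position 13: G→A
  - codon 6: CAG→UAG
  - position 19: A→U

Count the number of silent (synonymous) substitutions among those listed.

3

Codon 1: GAG (Glu) → GAA (Glu) — synonymous.
Codon 2: UAU (Tyr) → UAC (Tyr) — synonymous.
Codon 3: CCA (Pro) → CCC (Pro) — synonymous.
Codon 4: UAU (Tyr) → UUU (Phe) — missense.
Codon 5: GAG (Glu) → AAG (Lys) — missense.
Codon 6: CAG (Gln) → UAG (Stop) — nonsense.
Codon 7: AAG (Lys) → UAG (Stop) — nonsense.
Synonymous: 3 of 7.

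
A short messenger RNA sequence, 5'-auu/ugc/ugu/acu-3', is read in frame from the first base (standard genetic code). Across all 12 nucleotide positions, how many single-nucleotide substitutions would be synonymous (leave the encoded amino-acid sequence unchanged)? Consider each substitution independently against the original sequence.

Codon 1 (AUU, Ile): 2 synonymous substitutions.
Codon 2 (UGC, Cys): 1 synonymous substitution.
Codon 3 (UGU, Cys): 1 synonymous substitution.
Codon 4 (ACU, Thr): 3 synonymous substitutions.
Total: 2 + 1 + 1 + 3 = 7.

7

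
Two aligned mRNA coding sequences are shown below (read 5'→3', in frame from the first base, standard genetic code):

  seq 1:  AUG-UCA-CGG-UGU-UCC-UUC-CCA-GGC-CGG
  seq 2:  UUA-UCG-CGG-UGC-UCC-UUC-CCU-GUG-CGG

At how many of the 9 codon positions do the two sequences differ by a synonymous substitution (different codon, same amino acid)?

3

Codon 1: AUG Met / UUA Leu — nonsynonymous.
Codon 2: UCA Ser / UCG Ser — synonymous.
Codon 3: CGG Arg / CGG Arg — identical.
Codon 4: UGU Cys / UGC Cys — synonymous.
Codon 5: UCC Ser / UCC Ser — identical.
Codon 6: UUC Phe / UUC Phe — identical.
Codon 7: CCA Pro / CCU Pro — synonymous.
Codon 8: GGC Gly / GUG Val — nonsynonymous.
Codon 9: CGG Arg / CGG Arg — identical.
Synonymous differences: 3.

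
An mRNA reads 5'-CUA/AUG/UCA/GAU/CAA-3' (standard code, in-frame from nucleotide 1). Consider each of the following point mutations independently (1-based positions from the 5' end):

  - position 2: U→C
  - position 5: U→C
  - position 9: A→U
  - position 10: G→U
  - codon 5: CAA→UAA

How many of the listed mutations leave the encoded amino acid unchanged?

1

Codon 1: CUA (Leu) → CCA (Pro) — missense.
Codon 2: AUG (Met) → ACG (Thr) — missense.
Codon 3: UCA (Ser) → UCU (Ser) — synonymous.
Codon 4: GAU (Asp) → UAU (Tyr) — missense.
Codon 5: CAA (Gln) → UAA (Stop) — nonsense.
Synonymous: 1 of 5.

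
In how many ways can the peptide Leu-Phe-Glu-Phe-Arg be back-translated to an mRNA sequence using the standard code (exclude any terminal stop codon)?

288

Leu: 6 codons.
Phe: 2 codons.
Glu: 2 codons.
Phe: 2 codons.
Arg: 6 codons.
6 × 2 × 2 × 2 × 6 = 288.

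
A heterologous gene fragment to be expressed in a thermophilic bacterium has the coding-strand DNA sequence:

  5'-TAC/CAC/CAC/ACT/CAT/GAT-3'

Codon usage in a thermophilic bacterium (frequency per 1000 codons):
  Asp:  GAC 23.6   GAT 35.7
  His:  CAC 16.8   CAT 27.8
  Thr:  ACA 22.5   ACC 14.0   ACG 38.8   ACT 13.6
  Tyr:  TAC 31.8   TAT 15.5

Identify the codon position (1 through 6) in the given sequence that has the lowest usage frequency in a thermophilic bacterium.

4

Codon 1 TAC (Tyr): 31.8 per 1000.
Codon 2 CAC (His): 16.8 per 1000.
Codon 3 CAC (His): 16.8 per 1000.
Codon 4 ACT (Thr): 13.6 per 1000.
Codon 5 CAT (His): 27.8 per 1000.
Codon 6 GAT (Asp): 35.7 per 1000.
Lowest frequency is 13.6 at codon 4.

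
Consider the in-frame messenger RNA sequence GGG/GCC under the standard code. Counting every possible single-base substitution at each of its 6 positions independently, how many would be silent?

6

Codon 1 (GGG, Gly): 3 synonymous substitutions.
Codon 2 (GCC, Ala): 3 synonymous substitutions.
Total: 3 + 3 = 6.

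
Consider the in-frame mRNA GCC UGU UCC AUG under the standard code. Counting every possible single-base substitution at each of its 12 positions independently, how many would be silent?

Codon 1 (GCC, Ala): 3 synonymous substitutions.
Codon 2 (UGU, Cys): 1 synonymous substitution.
Codon 3 (UCC, Ser): 3 synonymous substitutions.
Codon 4 (AUG, Met): 0 synonymous substitutions.
Total: 3 + 1 + 3 + 0 = 7.

7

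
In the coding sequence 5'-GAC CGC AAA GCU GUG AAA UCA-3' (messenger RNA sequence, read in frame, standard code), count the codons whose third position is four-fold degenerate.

Codon 1 GAC (Asp): third position 2-fold.
Codon 2 CGC (Arg): third position 4-fold.
Codon 3 AAA (Lys): third position 2-fold.
Codon 4 GCU (Ala): third position 4-fold.
Codon 5 GUG (Val): third position 4-fold.
Codon 6 AAA (Lys): third position 2-fold.
Codon 7 UCA (Ser): third position 4-fold.
Four-fold degenerate third positions: 4.

4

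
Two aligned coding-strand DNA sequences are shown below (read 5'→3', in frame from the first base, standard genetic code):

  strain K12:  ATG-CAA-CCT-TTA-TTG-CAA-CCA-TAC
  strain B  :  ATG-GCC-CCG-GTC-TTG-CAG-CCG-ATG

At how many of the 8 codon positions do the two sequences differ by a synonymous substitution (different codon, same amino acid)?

Codon 1: ATG Met / ATG Met — identical.
Codon 2: CAA Gln / GCC Ala — nonsynonymous.
Codon 3: CCT Pro / CCG Pro — synonymous.
Codon 4: TTA Leu / GTC Val — nonsynonymous.
Codon 5: TTG Leu / TTG Leu — identical.
Codon 6: CAA Gln / CAG Gln — synonymous.
Codon 7: CCA Pro / CCG Pro — synonymous.
Codon 8: TAC Tyr / ATG Met — nonsynonymous.
Synonymous differences: 3.

3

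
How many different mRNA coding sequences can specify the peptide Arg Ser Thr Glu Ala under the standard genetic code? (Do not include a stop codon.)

Arg: 6 codons.
Ser: 6 codons.
Thr: 4 codons.
Glu: 2 codons.
Ala: 4 codons.
6 × 6 × 4 × 2 × 4 = 1152.

1152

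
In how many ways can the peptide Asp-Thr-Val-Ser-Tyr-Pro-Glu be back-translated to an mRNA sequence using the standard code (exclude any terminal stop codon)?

Asp: 2 codons.
Thr: 4 codons.
Val: 4 codons.
Ser: 6 codons.
Tyr: 2 codons.
Pro: 4 codons.
Glu: 2 codons.
2 × 4 × 4 × 6 × 2 × 4 × 2 = 3072.

3072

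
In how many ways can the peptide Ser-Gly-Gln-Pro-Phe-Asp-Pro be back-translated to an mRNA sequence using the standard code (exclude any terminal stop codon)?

3072

Ser: 6 codons.
Gly: 4 codons.
Gln: 2 codons.
Pro: 4 codons.
Phe: 2 codons.
Asp: 2 codons.
Pro: 4 codons.
6 × 4 × 2 × 4 × 2 × 2 × 4 = 3072.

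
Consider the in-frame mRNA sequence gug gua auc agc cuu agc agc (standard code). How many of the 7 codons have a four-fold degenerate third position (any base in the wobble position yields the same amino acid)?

3

Codon 1 GUG (Val): third position 4-fold.
Codon 2 GUA (Val): third position 4-fold.
Codon 3 AUC (Ile): third position 3-fold.
Codon 4 AGC (Ser): third position 2-fold.
Codon 5 CUU (Leu): third position 4-fold.
Codon 6 AGC (Ser): third position 2-fold.
Codon 7 AGC (Ser): third position 2-fold.
Four-fold degenerate third positions: 3.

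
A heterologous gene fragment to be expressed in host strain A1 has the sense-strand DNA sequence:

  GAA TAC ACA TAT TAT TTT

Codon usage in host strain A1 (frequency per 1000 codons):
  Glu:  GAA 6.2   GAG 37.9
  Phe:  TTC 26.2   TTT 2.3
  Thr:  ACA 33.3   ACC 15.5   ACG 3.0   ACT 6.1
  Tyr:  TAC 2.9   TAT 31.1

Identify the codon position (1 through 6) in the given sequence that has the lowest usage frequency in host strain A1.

6

Codon 1 GAA (Glu): 6.2 per 1000.
Codon 2 TAC (Tyr): 2.9 per 1000.
Codon 3 ACA (Thr): 33.3 per 1000.
Codon 4 TAT (Tyr): 31.1 per 1000.
Codon 5 TAT (Tyr): 31.1 per 1000.
Codon 6 TTT (Phe): 2.3 per 1000.
Lowest frequency is 2.3 at codon 6.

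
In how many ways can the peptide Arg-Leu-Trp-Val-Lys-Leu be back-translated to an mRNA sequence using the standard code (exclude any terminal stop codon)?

Arg: 6 codons.
Leu: 6 codons.
Trp: 1 codon.
Val: 4 codons.
Lys: 2 codons.
Leu: 6 codons.
6 × 6 × 1 × 4 × 2 × 6 = 1728.

1728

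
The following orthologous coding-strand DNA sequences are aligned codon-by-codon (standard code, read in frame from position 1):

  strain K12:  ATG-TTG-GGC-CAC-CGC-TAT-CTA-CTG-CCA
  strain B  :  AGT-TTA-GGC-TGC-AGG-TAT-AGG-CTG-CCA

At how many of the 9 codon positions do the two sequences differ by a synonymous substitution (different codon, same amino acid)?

2

Codon 1: ATG Met / AGT Ser — nonsynonymous.
Codon 2: TTG Leu / TTA Leu — synonymous.
Codon 3: GGC Gly / GGC Gly — identical.
Codon 4: CAC His / TGC Cys — nonsynonymous.
Codon 5: CGC Arg / AGG Arg — synonymous.
Codon 6: TAT Tyr / TAT Tyr — identical.
Codon 7: CTA Leu / AGG Arg — nonsynonymous.
Codon 8: CTG Leu / CTG Leu — identical.
Codon 9: CCA Pro / CCA Pro — identical.
Synonymous differences: 2.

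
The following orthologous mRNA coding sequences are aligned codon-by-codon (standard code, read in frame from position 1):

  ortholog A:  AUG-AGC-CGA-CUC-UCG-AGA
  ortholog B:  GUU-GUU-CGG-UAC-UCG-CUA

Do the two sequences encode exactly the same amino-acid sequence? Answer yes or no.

Codon 1: AUG Met / GUU Val — nonsynonymous.
Codon 2: AGC Ser / GUU Val — nonsynonymous.
Codon 3: CGA Arg / CGG Arg — synonymous.
Codon 4: CUC Leu / UAC Tyr — nonsynonymous.
Codon 5: UCG Ser / UCG Ser — identical.
Codon 6: AGA Arg / CUA Leu — nonsynonymous.
Nonsynonymous differences: 4 → different protein.

no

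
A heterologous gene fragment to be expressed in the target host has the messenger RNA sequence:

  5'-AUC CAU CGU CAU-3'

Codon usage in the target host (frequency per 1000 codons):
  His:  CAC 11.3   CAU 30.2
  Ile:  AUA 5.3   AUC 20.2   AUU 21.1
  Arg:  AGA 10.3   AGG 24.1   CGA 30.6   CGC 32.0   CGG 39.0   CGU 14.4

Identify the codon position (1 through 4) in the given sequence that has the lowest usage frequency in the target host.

Codon 1 AUC (Ile): 20.2 per 1000.
Codon 2 CAU (His): 30.2 per 1000.
Codon 3 CGU (Arg): 14.4 per 1000.
Codon 4 CAU (His): 30.2 per 1000.
Lowest frequency is 14.4 at codon 3.

3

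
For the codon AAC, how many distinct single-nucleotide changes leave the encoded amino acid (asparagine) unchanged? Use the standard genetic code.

Position 1: none → 0 synonymous.
Position 2: none → 0 synonymous.
Position 3: AAU → 1 synonymous.
Total: 0 + 0 + 1 = 1.

1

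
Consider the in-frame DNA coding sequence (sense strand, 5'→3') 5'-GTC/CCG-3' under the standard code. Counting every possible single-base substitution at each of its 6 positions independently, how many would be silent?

6

Codon 1 (GTC, Val): 3 synonymous substitutions.
Codon 2 (CCG, Pro): 3 synonymous substitutions.
Total: 3 + 3 = 6.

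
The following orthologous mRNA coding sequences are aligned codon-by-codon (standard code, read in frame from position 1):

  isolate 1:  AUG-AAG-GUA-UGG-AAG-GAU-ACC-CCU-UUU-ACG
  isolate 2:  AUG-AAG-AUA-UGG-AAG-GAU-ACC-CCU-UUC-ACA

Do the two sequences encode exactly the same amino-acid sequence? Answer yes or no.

no

Codon 1: AUG Met / AUG Met — identical.
Codon 2: AAG Lys / AAG Lys — identical.
Codon 3: GUA Val / AUA Ile — nonsynonymous.
Codon 4: UGG Trp / UGG Trp — identical.
Codon 5: AAG Lys / AAG Lys — identical.
Codon 6: GAU Asp / GAU Asp — identical.
Codon 7: ACC Thr / ACC Thr — identical.
Codon 8: CCU Pro / CCU Pro — identical.
Codon 9: UUU Phe / UUC Phe — synonymous.
Codon 10: ACG Thr / ACA Thr — synonymous.
Nonsynonymous differences: 1 → different protein.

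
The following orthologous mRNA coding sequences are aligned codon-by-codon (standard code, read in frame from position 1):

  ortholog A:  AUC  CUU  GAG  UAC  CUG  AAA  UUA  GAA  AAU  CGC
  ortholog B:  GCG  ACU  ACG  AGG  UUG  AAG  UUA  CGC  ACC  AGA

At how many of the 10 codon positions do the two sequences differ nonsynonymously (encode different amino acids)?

6

Codon 1: AUC Ile / GCG Ala — nonsynonymous.
Codon 2: CUU Leu / ACU Thr — nonsynonymous.
Codon 3: GAG Glu / ACG Thr — nonsynonymous.
Codon 4: UAC Tyr / AGG Arg — nonsynonymous.
Codon 5: CUG Leu / UUG Leu — synonymous.
Codon 6: AAA Lys / AAG Lys — synonymous.
Codon 7: UUA Leu / UUA Leu — identical.
Codon 8: GAA Glu / CGC Arg — nonsynonymous.
Codon 9: AAU Asn / ACC Thr — nonsynonymous.
Codon 10: CGC Arg / AGA Arg — synonymous.
Nonsynonymous differences: 6.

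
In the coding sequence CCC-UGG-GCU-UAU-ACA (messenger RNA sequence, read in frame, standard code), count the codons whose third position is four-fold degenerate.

3

Codon 1 CCC (Pro): third position 4-fold.
Codon 2 UGG (Trp): third position 1-fold.
Codon 3 GCU (Ala): third position 4-fold.
Codon 4 UAU (Tyr): third position 2-fold.
Codon 5 ACA (Thr): third position 4-fold.
Four-fold degenerate third positions: 3.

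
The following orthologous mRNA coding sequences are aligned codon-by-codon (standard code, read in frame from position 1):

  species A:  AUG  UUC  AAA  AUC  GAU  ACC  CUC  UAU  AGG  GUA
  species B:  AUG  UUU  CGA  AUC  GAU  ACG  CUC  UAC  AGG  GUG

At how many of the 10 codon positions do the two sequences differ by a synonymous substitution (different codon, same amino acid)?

4

Codon 1: AUG Met / AUG Met — identical.
Codon 2: UUC Phe / UUU Phe — synonymous.
Codon 3: AAA Lys / CGA Arg — nonsynonymous.
Codon 4: AUC Ile / AUC Ile — identical.
Codon 5: GAU Asp / GAU Asp — identical.
Codon 6: ACC Thr / ACG Thr — synonymous.
Codon 7: CUC Leu / CUC Leu — identical.
Codon 8: UAU Tyr / UAC Tyr — synonymous.
Codon 9: AGG Arg / AGG Arg — identical.
Codon 10: GUA Val / GUG Val — synonymous.
Synonymous differences: 4.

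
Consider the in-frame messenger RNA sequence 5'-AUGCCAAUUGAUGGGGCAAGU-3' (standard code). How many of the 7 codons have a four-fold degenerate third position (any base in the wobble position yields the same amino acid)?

Codon 1 AUG (Met): third position 1-fold.
Codon 2 CCA (Pro): third position 4-fold.
Codon 3 AUU (Ile): third position 3-fold.
Codon 4 GAU (Asp): third position 2-fold.
Codon 5 GGG (Gly): third position 4-fold.
Codon 6 GCA (Ala): third position 4-fold.
Codon 7 AGU (Ser): third position 2-fold.
Four-fold degenerate third positions: 3.

3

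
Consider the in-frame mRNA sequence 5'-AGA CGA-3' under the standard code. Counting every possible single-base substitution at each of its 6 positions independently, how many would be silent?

Codon 1 (AGA, Arg): 2 synonymous substitutions.
Codon 2 (CGA, Arg): 4 synonymous substitutions.
Total: 2 + 4 = 6.

6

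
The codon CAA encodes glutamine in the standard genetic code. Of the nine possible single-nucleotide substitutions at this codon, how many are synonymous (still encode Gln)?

1

Position 1: none → 0 synonymous.
Position 2: none → 0 synonymous.
Position 3: CAG → 1 synonymous.
Total: 0 + 0 + 1 = 1.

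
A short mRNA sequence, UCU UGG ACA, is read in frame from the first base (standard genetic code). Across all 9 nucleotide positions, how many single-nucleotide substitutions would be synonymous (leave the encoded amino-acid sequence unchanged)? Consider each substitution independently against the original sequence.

6

Codon 1 (UCU, Ser): 3 synonymous substitutions.
Codon 2 (UGG, Trp): 0 synonymous substitutions.
Codon 3 (ACA, Thr): 3 synonymous substitutions.
Total: 3 + 0 + 3 = 6.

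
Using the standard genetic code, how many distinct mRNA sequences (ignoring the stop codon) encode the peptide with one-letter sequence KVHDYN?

Lys: 2 codons.
Val: 4 codons.
His: 2 codons.
Asp: 2 codons.
Tyr: 2 codons.
Asn: 2 codons.
2 × 4 × 2 × 2 × 2 × 2 = 128.

128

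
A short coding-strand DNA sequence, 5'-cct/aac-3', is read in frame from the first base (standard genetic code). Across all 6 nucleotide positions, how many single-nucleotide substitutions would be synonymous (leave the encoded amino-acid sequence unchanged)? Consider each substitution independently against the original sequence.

Codon 1 (CCT, Pro): 3 synonymous substitutions.
Codon 2 (AAC, Asn): 1 synonymous substitution.
Total: 3 + 1 = 4.

4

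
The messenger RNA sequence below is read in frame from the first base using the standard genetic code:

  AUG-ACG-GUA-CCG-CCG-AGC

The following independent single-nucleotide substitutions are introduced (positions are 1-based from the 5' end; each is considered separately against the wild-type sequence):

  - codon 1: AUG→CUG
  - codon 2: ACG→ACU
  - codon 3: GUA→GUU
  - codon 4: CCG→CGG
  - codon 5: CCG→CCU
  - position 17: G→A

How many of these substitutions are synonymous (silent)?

3

Codon 1: AUG (Met) → CUG (Leu) — missense.
Codon 2: ACG (Thr) → ACU (Thr) — synonymous.
Codon 3: GUA (Val) → GUU (Val) — synonymous.
Codon 4: CCG (Pro) → CGG (Arg) — missense.
Codon 5: CCG (Pro) → CCU (Pro) — synonymous.
Codon 6: AGC (Ser) → AAC (Asn) — missense.
Synonymous: 3 of 6.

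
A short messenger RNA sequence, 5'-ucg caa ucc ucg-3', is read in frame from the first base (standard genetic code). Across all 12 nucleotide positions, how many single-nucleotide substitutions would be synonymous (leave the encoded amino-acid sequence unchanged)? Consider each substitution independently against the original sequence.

Codon 1 (UCG, Ser): 3 synonymous substitutions.
Codon 2 (CAA, Gln): 1 synonymous substitution.
Codon 3 (UCC, Ser): 3 synonymous substitutions.
Codon 4 (UCG, Ser): 3 synonymous substitutions.
Total: 3 + 1 + 3 + 3 = 10.

10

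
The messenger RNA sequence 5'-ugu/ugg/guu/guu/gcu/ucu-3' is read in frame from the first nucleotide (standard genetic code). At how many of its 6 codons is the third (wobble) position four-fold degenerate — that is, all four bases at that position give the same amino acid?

Codon 1 UGU (Cys): third position 2-fold.
Codon 2 UGG (Trp): third position 1-fold.
Codon 3 GUU (Val): third position 4-fold.
Codon 4 GUU (Val): third position 4-fold.
Codon 5 GCU (Ala): third position 4-fold.
Codon 6 UCU (Ser): third position 4-fold.
Four-fold degenerate third positions: 4.

4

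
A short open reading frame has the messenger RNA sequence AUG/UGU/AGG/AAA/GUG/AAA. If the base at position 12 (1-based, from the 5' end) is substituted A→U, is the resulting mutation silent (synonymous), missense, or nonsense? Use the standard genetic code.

Position 12 falls in codon 4: AAA → Lys.
After the substitution the codon is AAU → Asn.
Lys ≠ Asn, so this is a missense mutation.

missense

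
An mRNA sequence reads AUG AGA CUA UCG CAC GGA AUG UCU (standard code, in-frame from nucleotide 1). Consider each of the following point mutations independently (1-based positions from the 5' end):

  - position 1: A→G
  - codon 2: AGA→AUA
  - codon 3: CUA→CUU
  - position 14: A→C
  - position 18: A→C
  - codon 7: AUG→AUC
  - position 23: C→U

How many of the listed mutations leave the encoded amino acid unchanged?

Codon 1: AUG (Met) → GUG (Val) — missense.
Codon 2: AGA (Arg) → AUA (Ile) — missense.
Codon 3: CUA (Leu) → CUU (Leu) — synonymous.
Codon 5: CAC (His) → CCC (Pro) — missense.
Codon 6: GGA (Gly) → GGC (Gly) — synonymous.
Codon 7: AUG (Met) → AUC (Ile) — missense.
Codon 8: UCU (Ser) → UUU (Phe) — missense.
Synonymous: 2 of 7.

2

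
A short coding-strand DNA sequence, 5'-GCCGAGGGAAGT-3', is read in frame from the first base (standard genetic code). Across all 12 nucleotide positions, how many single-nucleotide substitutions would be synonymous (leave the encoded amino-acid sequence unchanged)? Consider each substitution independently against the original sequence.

8

Codon 1 (GCC, Ala): 3 synonymous substitutions.
Codon 2 (GAG, Glu): 1 synonymous substitution.
Codon 3 (GGA, Gly): 3 synonymous substitutions.
Codon 4 (AGT, Ser): 1 synonymous substitution.
Total: 3 + 1 + 3 + 1 = 8.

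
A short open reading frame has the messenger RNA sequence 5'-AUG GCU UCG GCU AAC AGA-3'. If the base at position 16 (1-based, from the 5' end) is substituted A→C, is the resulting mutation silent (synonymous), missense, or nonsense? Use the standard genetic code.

Position 16 falls in codon 6: AGA → Arg.
After the substitution the codon is CGA → Arg.
Both encode Arg, so the change is synonymous.

silent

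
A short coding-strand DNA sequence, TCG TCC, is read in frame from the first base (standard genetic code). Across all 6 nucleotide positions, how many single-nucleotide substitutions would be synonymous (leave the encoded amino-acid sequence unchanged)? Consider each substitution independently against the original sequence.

Codon 1 (TCG, Ser): 3 synonymous substitutions.
Codon 2 (TCC, Ser): 3 synonymous substitutions.
Total: 3 + 3 = 6.

6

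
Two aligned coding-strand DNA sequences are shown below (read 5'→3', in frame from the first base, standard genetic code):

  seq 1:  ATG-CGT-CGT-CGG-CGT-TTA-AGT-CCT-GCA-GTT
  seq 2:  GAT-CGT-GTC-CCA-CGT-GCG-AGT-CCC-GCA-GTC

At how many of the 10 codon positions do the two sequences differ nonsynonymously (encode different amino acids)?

4

Codon 1: ATG Met / GAT Asp — nonsynonymous.
Codon 2: CGT Arg / CGT Arg — identical.
Codon 3: CGT Arg / GTC Val — nonsynonymous.
Codon 4: CGG Arg / CCA Pro — nonsynonymous.
Codon 5: CGT Arg / CGT Arg — identical.
Codon 6: TTA Leu / GCG Ala — nonsynonymous.
Codon 7: AGT Ser / AGT Ser — identical.
Codon 8: CCT Pro / CCC Pro — synonymous.
Codon 9: GCA Ala / GCA Ala — identical.
Codon 10: GTT Val / GTC Val — synonymous.
Nonsynonymous differences: 4.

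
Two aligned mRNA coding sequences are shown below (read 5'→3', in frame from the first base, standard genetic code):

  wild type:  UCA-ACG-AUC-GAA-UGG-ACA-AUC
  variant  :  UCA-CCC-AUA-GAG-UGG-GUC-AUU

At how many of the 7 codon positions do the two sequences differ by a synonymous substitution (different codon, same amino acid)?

Codon 1: UCA Ser / UCA Ser — identical.
Codon 2: ACG Thr / CCC Pro — nonsynonymous.
Codon 3: AUC Ile / AUA Ile — synonymous.
Codon 4: GAA Glu / GAG Glu — synonymous.
Codon 5: UGG Trp / UGG Trp — identical.
Codon 6: ACA Thr / GUC Val — nonsynonymous.
Codon 7: AUC Ile / AUU Ile — synonymous.
Synonymous differences: 3.

3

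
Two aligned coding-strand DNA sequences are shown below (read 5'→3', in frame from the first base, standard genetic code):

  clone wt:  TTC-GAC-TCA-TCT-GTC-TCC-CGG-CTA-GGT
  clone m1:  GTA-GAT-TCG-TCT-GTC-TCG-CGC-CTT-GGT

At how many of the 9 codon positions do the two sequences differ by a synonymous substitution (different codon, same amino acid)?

Codon 1: TTC Phe / GTA Val — nonsynonymous.
Codon 2: GAC Asp / GAT Asp — synonymous.
Codon 3: TCA Ser / TCG Ser — synonymous.
Codon 4: TCT Ser / TCT Ser — identical.
Codon 5: GTC Val / GTC Val — identical.
Codon 6: TCC Ser / TCG Ser — synonymous.
Codon 7: CGG Arg / CGC Arg — synonymous.
Codon 8: CTA Leu / CTT Leu — synonymous.
Codon 9: GGT Gly / GGT Gly — identical.
Synonymous differences: 5.

5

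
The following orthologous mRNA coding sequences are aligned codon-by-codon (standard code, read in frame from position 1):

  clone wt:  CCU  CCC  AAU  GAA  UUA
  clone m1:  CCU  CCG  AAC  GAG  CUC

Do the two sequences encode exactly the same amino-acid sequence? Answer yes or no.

Codon 1: CCU Pro / CCU Pro — identical.
Codon 2: CCC Pro / CCG Pro — synonymous.
Codon 3: AAU Asn / AAC Asn — synonymous.
Codon 4: GAA Glu / GAG Glu — synonymous.
Codon 5: UUA Leu / CUC Leu — synonymous.
Nonsynonymous differences: 0 → same protein.

yes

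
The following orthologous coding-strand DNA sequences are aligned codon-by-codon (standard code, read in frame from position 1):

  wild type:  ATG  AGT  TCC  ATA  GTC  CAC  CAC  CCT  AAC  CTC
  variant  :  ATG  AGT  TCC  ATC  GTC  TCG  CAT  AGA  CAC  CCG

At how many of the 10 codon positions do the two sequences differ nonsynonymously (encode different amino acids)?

Codon 1: ATG Met / ATG Met — identical.
Codon 2: AGT Ser / AGT Ser — identical.
Codon 3: TCC Ser / TCC Ser — identical.
Codon 4: ATA Ile / ATC Ile — synonymous.
Codon 5: GTC Val / GTC Val — identical.
Codon 6: CAC His / TCG Ser — nonsynonymous.
Codon 7: CAC His / CAT His — synonymous.
Codon 8: CCT Pro / AGA Arg — nonsynonymous.
Codon 9: AAC Asn / CAC His — nonsynonymous.
Codon 10: CTC Leu / CCG Pro — nonsynonymous.
Nonsynonymous differences: 4.

4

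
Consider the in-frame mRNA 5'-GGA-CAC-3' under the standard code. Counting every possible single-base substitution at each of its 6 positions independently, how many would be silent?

4

Codon 1 (GGA, Gly): 3 synonymous substitutions.
Codon 2 (CAC, His): 1 synonymous substitution.
Total: 3 + 1 = 4.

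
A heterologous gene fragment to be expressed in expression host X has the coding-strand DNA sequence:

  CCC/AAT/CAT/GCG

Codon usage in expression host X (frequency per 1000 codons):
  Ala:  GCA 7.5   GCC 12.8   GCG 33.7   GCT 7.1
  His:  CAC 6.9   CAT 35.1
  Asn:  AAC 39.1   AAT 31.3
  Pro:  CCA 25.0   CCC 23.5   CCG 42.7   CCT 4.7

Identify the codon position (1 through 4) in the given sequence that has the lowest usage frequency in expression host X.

Codon 1 CCC (Pro): 23.5 per 1000.
Codon 2 AAT (Asn): 31.3 per 1000.
Codon 3 CAT (His): 35.1 per 1000.
Codon 4 GCG (Ala): 33.7 per 1000.
Lowest frequency is 23.5 at codon 1.

1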